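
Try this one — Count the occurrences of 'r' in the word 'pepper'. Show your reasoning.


Letter 'r' in 'pepper': found at position(s) 6 = 1 occurrence(s).

1


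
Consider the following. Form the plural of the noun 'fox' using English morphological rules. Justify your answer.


Apply rule: Add -es (sibilant/fricative ending). 'fox' becomes 'foxes'.

foxes


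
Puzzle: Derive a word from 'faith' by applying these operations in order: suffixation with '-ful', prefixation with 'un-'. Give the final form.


Step 1: Add suffix '-ful' to 'faith' = 'faithful'
Step 2: Add prefix 'un-' to 'faithful' = 'unfaithful'

unfaithful


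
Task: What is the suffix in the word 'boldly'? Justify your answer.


The word 'boldly' = 'bold' (root) + '-ly' (suffix). The suffix is '-ly'.

ly


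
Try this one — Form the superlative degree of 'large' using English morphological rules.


Apply superlative formation (ends in e: add -st): 'large' -> 'largest'.

largest


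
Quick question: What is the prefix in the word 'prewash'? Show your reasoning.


The word 'prewash' = 'pre' (prefix) + 'wash' (root). The prefix is 'pre'.

pre


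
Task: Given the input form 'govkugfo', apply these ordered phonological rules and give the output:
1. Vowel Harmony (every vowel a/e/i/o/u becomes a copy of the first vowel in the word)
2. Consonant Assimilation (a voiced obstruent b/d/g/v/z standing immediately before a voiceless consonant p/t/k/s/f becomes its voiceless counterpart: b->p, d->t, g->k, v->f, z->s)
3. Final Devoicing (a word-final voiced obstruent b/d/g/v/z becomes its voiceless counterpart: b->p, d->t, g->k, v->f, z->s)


Starting form: 'govkugfo'
Rule 1: Vowel Harmony: all vowels become 'o' (matching first vowel). 'govkugfo' -> 'govkogfo'
Rule 2: Consonant Assimilation: voiced obstruent before voiceless consonant becomes voiceless ('vk' -> 'fk', 'gf' -> 'kf'). 'govkogfo' -> 'gofkokfo'
Rule 3: Final Devoicing: the word ends in the vowel 'o', not a consonant. No change.
Final form: 'gofkokfo'

gofkokfo


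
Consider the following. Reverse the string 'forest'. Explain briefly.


Reverse 'forest' character by character: 'tserof'.

tserof


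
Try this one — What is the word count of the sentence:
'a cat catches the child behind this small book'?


Split into words: a | cat | catches | the | child | behind | this | small | book = 9 words.

9


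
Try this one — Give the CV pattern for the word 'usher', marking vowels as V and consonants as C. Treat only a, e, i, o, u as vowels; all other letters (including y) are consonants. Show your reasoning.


Letter mapping: u = V, s = C, h = C, e = V, r = C.

VCCVC


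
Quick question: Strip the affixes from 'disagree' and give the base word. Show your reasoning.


Remove prefix 'dis' from 'disagree' to get root 'agree'.

agree


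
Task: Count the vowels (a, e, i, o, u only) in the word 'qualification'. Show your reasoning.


Vowels in 'qualification': u, a, i, i, a, i, o = 7 vowels.

7


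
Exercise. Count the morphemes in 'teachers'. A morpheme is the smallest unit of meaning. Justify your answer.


Decomposition: teach (root) + -er (suffix) + -s (plural) = 3 morpheme(s)

3 morphemes


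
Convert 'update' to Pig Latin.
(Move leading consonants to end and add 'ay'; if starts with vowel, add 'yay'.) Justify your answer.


'update' starts with a vowel, so add 'yay': 'updateyay'.

updateyay


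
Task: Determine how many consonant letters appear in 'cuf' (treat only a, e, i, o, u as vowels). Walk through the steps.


Consonants in 'cuf': c, f = 2 consonants.

2


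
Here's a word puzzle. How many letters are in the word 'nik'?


Spell out 'nik' and number each letter: n(1), i(2), k(3). Total: 3 letters.

3


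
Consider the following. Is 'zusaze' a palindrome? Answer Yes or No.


Forward: 'zusaze'
Reversed: 'ezasuz'
They differ.

No


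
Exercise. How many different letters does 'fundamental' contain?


Unique letters in 'fundamental': {a, d, e, f, l, m, n, t, u} = 9 distinct letters.

9


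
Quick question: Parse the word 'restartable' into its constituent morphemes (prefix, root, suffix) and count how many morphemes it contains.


Step 1: Identify prefix: 're' (meaning: again)
Step 2: Identify root: 'start'
Step 3: Identify suffix(es): 'able'
Decomposition: re- (prefix: again) + start (root) + -able (suffix: capable of)
Total morphemes: 3

3 morphemes (re- (prefix: again) + start (root) + -able (suffix: capable of))


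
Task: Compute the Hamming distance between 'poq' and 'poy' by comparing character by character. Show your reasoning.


Alignment:
Position 1: 'p' vs 'p' = match
Position 2: 'o' vs 'o' = match
Position 3: 'q' vs 'y' = DIFFER
Total differences: 1

1


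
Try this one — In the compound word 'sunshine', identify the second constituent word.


Split 'sunshine' into 'sun' + 'shine'. The second part is 'shine'.

shine


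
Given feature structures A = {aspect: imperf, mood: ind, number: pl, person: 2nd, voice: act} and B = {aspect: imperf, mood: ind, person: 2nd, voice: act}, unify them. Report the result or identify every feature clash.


Compare features:
aspect: A=imperf vs B=imperf -> unified: imperf
mood: A=ind vs B=ind -> unified: ind
number: A=pl vs B=_ -> unified: pl
person: A=2nd vs B=2nd -> unified: 2nd
voice: A=act vs B=act -> unified: act
No clashes found.

Unified: {aspect: imperf, mood: ind, number: pl, person: 2nd, voice: act}


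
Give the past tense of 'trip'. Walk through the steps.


Apply rule: Double final consonant and add -ed. 'trip' becomes 'tripped'.

tripped


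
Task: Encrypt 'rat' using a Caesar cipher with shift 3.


Shift each letter by 3: r -> u, a -> d, t -> w. Result: 'udw'.

udw


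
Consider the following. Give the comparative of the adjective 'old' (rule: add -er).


Apply comparative formation (add -er): 'old' -> 'older'.

older


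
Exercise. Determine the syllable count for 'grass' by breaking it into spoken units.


Break 'grass' into syllables: grass -> grass = 1 syllable

1 syllable


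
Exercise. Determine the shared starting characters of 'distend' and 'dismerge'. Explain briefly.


Compare from the start: 3 characters match: 'dis'. Mismatch at position 4: 't' vs 'm'.

dis


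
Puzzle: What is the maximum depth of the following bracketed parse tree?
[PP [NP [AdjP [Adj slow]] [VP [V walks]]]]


Count bracket nesting levels:
'[' at pos 0: depth = 1
'[' at pos 4: depth = 2
'[' at pos 8: depth = 3
'[' at pos 14: depth = 4
'[' at pos 26: depth = 3
'[' at pos 30: depth = 4
Maximum depth reached: 4

4


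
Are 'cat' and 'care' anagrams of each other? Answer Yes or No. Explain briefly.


Sorted letters of 'cat': 'act'
Sorted letters of 'care': 'acer'
They do not match.

No


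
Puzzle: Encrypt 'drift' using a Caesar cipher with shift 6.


Shift each letter by 6: d -> j, r -> x, i -> o, f -> l, t -> z. Result: 'jxolz'.

jxolz


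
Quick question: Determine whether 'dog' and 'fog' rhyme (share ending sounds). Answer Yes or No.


Rime (stressed vowel + following sounds) of 'dog': -og = /ɒg/
Rime of 'fog': -og = /ɒg/
/ɒg/ and /ɒg/ are the same ending sound, so the words rhyme.

Yes


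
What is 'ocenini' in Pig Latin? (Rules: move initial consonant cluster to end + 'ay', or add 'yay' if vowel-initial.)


'ocenini' starts with a vowel, so add 'yay': 'oceniniyay'.

oceniniyay


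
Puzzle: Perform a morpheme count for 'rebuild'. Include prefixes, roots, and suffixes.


Decomposition: re- (prefix) + build (root) = 2 morpheme(s)

2 morphemes


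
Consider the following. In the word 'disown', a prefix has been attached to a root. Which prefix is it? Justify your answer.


The word 'disown' = 'dis' (prefix) + 'own' (root). The prefix is 'dis'.

dis


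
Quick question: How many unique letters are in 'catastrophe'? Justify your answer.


Unique letters in 'catastrophe': {a, c, e, h, o, p, r, s, t} = 9 distinct letters.

9


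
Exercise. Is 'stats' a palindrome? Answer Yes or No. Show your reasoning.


Forward: 'stats'
Reversed: 'stats'
They are identical.

Yes


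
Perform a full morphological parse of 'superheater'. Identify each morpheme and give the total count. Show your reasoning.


Step 1: Identify prefix: 'super' (meaning: above)
Step 2: Identify root: 'heat'
Step 3: Identify suffix(es): 'er'
Decomposition: super- (prefix: above) + heat (root) + -er (suffix: one who)
Total morphemes: 3

3 morphemes (super- (prefix: above) + heat (root) + -er (suffix: one who))


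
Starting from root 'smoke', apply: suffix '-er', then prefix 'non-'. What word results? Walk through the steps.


Step 1: Add suffix '-er' to 'smoke' = 'smoker'
Step 2: Add prefix 'non-' to 'smoker' = 'nonsmoker'

nonsmoker


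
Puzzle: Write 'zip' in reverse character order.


Reverse 'zip' character by character: 'piz'.

piz


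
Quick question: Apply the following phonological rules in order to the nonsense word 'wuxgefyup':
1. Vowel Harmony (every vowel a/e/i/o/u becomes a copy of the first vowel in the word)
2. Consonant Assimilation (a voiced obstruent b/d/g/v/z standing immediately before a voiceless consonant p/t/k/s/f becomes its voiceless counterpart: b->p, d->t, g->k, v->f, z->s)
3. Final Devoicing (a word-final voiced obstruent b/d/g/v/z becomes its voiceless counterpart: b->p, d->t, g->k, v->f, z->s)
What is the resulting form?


Starting form: 'wuxgefyup'
Rule 1: Vowel Harmony: all vowels become 'u' (matching first vowel). 'wuxgefyup' -> 'wuxgufyup'
Rule 2: Consonant Assimilation: no voiced obstruent (b/d/g/v/z) stands immediately before a voiceless consonant (p/t/k/s/f). No change.
Rule 3: Final Devoicing: final consonant 'p' is not one of the voiced obstruents b/d/g/v/z. No change.
Final form: 'wuxgufyup'

wuxgufyup


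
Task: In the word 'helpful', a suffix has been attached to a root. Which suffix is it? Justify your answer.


The word 'helpful' = 'help' (root) + '-ful' (suffix). The suffix is '-ful'.

ful


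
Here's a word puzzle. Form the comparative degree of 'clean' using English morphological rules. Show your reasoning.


Apply comparative formation (add -er): 'clean' -> 'cleaner'.

cleaner


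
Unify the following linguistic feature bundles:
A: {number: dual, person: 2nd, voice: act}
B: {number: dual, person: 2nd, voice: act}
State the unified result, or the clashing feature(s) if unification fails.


Compare features:
number: A=dual vs B=dual -> unified: dual
person: A=2nd vs B=2nd -> unified: 2nd
voice: A=act vs B=act -> unified: act
No clashes found.

Unified: {number: dual, person: 2nd, voice: act}


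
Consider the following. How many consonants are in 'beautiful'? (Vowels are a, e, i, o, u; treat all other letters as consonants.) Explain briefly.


Consonants in 'beautiful': b, t, f, l = 4 consonants.

4


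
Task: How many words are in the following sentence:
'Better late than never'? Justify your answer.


Split into words: Better | late | than | never = 4 words.

4


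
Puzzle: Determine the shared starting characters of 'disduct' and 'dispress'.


Compare from the start: 3 characters match: 'dis'. Mismatch at position 4: 'd' vs 'p'.

dis


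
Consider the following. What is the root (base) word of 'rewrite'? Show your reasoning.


Remove prefix 're' from 'rewrite' to get root 'write'.

write


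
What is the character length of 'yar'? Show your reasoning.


Spell out 'yar' and number each letter: y(1), a(2), r(3). Total: 3 letters.

3


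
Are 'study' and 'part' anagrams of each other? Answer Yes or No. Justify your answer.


Sorted letters of 'study': 'dstuy'
Sorted letters of 'part': 'aprt'
They do not match.

No


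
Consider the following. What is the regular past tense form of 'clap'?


Apply rule: Double final consonant and add -ed. 'clap' becomes 'clapped'.

clapped


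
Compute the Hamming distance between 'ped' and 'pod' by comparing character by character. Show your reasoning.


Alignment:
Position 1: 'p' vs 'p' = match
Position 2: 'e' vs 'o' = DIFFER
Position 3: 'd' vs 'd' = match
Total differences: 1

1


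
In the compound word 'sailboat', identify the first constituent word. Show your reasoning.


Split 'sailboat' into 'sail' + 'boat'. The first part is 'sail'.

sail


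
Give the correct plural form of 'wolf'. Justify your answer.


Apply rule: Change -f to -ves. 'wolf' becomes 'wolves'.

wolves


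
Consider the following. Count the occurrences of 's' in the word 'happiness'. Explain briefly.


Letter 's' in 'happiness': found at position(s) 8, 9 = 2 occurrence(s).

2


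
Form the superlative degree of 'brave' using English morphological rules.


Apply superlative formation (ends in e: add -st): 'brave' -> 'bravest'.

bravest


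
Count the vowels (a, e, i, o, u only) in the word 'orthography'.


Vowels in 'orthography': o, o, a = 3 vowels.

3


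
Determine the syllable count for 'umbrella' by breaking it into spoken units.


Break 'umbrella' into syllables: um-brel-la -> um | brel | la = 3 syllables

3 syllables


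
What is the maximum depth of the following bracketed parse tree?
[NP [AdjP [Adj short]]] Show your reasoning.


Count bracket nesting levels:
'[' at pos 0: depth = 1
'[' at pos 4: depth = 2
'[' at pos 10: depth = 3
Maximum depth reached: 3

3


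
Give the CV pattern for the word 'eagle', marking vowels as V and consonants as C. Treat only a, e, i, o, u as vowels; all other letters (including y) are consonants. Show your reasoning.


Letter mapping: e = V, a = V, g = C, l = C, e = V.

VVCCV


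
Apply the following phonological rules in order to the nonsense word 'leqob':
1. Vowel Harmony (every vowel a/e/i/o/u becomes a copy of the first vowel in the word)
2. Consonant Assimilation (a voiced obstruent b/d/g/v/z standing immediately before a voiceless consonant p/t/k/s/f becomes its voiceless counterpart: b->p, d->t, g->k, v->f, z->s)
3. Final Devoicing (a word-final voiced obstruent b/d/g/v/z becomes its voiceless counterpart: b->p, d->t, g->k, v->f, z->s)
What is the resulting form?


Starting form: 'leqob'
Rule 1: Vowel Harmony: all vowels become 'e' (matching first vowel). 'leqob' -> 'leqeb'
Rule 2: Consonant Assimilation: no voiced obstruent (b/d/g/v/z) stands immediately before a voiceless consonant (p/t/k/s/f). No change.
Rule 3: Final Devoicing: word-final voiced obstruent 'b' becomes voiceless 'p'. 'leqeb' -> 'leqep'
Final form: 'leqep'

leqep


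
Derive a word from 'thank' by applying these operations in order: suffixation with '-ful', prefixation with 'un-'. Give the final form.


Step 1: Add suffix '-ful' to 'thank' = 'thankful'
Step 2: Add prefix 'un-' to 'thankful' = 'unthankful'

unthankful


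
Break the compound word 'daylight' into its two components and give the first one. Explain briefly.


Split 'daylight' into 'day' + 'light'. The first part is 'day'.

day


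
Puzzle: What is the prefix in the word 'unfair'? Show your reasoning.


The word 'unfair' = 'un' (prefix) + 'fair' (root). The prefix is 'un'.

un


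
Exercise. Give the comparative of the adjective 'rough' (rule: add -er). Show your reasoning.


Apply comparative formation (add -er): 'rough' -> 'rougher'.

rougher


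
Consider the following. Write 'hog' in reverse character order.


Reverse 'hog' character by character: 'goh'.

goh


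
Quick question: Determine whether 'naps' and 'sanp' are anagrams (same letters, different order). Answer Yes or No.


Sorted letters of 'naps': 'anps'
Sorted letters of 'sanp': 'anps'
They match.

Yes


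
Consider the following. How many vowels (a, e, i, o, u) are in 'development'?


Vowels in 'development': e, e, o, e = 4 vowels.

4


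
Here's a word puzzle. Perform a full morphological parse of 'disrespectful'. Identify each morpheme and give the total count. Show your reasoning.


Step 1: Identify prefix: 'dis' (meaning: not/apart)
Step 2: Identify root: 'respect'
Step 3: Identify suffix(es): 'ful'
Decomposition: dis- (prefix: not/apart) + respect (root) + -ful (suffix: full of)
Total morphemes: 3

3 morphemes (dis- (prefix: not/apart) + respect (root) + -ful (suffix: full of))


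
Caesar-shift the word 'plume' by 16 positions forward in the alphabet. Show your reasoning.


Shift each letter by 16: p -> f, l -> b, u -> k, m -> c, e -> u. Result: 'fbkcu'.

fbkcu


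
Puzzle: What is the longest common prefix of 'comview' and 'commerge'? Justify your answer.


Compare from the start: 3 characters match: 'com'. Mismatch at position 4: 'v' vs 'm'.

com


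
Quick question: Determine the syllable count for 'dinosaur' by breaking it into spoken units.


Break 'dinosaur' into syllables: di-no-saur -> di | no | saur = 3 syllables

3 syllables


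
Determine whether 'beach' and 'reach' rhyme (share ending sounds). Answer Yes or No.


Rime (stressed vowel + following sounds) of 'beach': -each = /iːtʃ/
Rime of 'reach': -each = /iːtʃ/
/iːtʃ/ and /iːtʃ/ are the same ending sound, so the words rhyme.

Yes


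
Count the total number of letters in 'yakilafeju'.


Spell out 'yakilafeju' and number each letter: y(1), a(2), k(3), i(4), l(5), a(6), f(7), e(8), j(9), u(10). Total: 10 letters.

10


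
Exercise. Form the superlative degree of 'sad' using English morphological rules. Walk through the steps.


Apply superlative formation (double final consonant, add -est): 'sad' -> 'saddest'.

saddest


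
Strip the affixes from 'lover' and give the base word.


Remove suffix '-er' from 'lover' to get root 'love'.

love


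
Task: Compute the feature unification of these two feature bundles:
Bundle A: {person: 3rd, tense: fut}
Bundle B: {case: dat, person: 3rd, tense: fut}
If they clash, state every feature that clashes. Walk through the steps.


Compare features:
case: A=_ vs B=dat -> unified: dat
person: A=3rd vs B=3rd -> unified: 3rd
tense: A=fut vs B=fut -> unified: fut
No clashes found.

Unified: {case: dat, person: 3rd, tense: fut}


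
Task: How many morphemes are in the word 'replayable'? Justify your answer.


Decomposition: re- (prefix) + play (root) + -able (suffix) = 3 morpheme(s)

3 morphemes


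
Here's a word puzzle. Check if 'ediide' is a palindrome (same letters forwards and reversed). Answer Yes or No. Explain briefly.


Forward: 'ediide'
Reversed: 'ediide'
They are identical.

Yes


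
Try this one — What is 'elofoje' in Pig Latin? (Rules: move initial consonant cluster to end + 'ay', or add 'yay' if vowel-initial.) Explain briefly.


'elofoje' starts with a vowel, so add 'yay': 'elofojeyay'.

elofojeyay


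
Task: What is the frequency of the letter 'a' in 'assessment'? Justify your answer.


Letter 'a' in 'assessment': found at position(s) 1 = 1 occurrence(s).

1


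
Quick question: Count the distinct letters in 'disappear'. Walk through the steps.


Unique letters in 'disappear': {a, d, e, i, p, r, s} = 7 distinct letters.

7


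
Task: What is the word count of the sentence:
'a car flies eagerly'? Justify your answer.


Split into words: a | car | flies | eagerly = 4 words.

4


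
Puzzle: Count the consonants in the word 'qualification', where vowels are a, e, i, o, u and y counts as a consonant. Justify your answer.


Consonants in 'qualification': q, l, f, c, t, n = 6 consonants.

6


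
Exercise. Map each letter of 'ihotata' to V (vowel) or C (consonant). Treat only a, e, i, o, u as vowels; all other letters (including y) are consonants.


Letter mapping: i = V, h = C, o = V, t = C, a = V, t = C, a = V.

VCVCVCV


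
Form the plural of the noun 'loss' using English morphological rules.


Apply rule: Add -es (sibilant/fricative ending). 'loss' becomes 'losses'.

losses


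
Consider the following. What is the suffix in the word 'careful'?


The word 'careful' = 'care' (root) + '-ful' (suffix). The suffix is '-ful'.

ful


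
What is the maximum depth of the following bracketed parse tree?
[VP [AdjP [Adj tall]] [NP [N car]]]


Count bracket nesting levels:
'[' at pos 0: depth = 1
'[' at pos 4: depth = 2
'[' at pos 10: depth = 3
'[' at pos 22: depth = 2
'[' at pos 26: depth = 3
Maximum depth reached: 3

3


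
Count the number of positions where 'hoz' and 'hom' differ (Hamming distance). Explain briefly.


Alignment:
Position 1: 'h' vs 'h' = match
Position 2: 'o' vs 'o' = match
Position 3: 'z' vs 'm' = DIFFER
Total differences: 1

1


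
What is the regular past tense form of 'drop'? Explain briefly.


Apply rule: Double final consonant and add -ed. 'drop' becomes 'dropped'.

dropped


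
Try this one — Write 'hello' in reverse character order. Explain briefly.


Reverse 'hello' character by character: 'olleh'.

olleh


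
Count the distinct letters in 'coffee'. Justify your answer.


Unique letters in 'coffee': {c, e, f, o} = 4 distinct letters.

4


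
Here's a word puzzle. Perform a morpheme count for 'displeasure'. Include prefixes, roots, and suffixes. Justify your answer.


Decomposition: dis- (prefix) + please (root) + -ure (suffix) = 3 morpheme(s)

3 morphemes


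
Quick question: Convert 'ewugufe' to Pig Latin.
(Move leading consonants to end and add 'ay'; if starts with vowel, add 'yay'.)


'ewugufe' starts with a vowel, so add 'yay': 'ewugufeyay'.

ewugufeyay


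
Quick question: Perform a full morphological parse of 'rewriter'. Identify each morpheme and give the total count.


Step 1: Identify prefix: 're' (meaning: again)
Step 2: Identify root: 'write'
Step 3: Identify suffix(es): 'er'
Decomposition: re- (prefix: again) + write (root) + -er (suffix: one who)
Total morphemes: 3

3 morphemes (re- (prefix: again) + write (root) + -er (suffix: one who))


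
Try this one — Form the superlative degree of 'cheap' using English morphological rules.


Apply superlative formation (add -est): 'cheap' -> 'cheapest'.

cheapest


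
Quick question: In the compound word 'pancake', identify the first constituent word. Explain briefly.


Split 'pancake' into 'pan' + 'cake'. The first part is 'pan'.

pan


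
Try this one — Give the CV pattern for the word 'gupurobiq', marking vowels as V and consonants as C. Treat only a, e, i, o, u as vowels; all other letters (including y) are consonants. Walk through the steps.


Letter mapping: g = C, u = V, p = C, u = V, r = C, o = V, b = C, i = V, q = C.

CVCVCVCVC


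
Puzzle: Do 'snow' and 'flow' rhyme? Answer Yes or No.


Rime (stressed vowel + following sounds) of 'snow': -ow = /oʊ/
Rime of 'flow': -ow = /oʊ/
/oʊ/ and /oʊ/ are the same ending sound, so the words rhyme.

Yes


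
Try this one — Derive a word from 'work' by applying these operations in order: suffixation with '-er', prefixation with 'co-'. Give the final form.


Step 1: Add suffix '-er' to 'work' = 'worker'
Step 2: Add prefix 'co-' to 'worker' = 'coworker'

coworker


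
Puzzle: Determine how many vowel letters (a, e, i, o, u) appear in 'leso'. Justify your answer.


Vowels in 'leso': e, o = 2 vowels.

2


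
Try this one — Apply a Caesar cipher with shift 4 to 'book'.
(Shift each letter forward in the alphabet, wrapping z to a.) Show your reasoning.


Shift each letter by 4: b -> f, o -> s, o -> s, k -> o. Result: 'fsso'.

fsso


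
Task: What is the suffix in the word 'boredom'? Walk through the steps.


The word 'boredom' = 'bore' (root) + '-dom' (suffix). The suffix is '-dom'.

dom


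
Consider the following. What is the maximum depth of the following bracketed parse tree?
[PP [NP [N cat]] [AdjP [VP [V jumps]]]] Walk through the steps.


Count bracket nesting levels:
'[' at pos 0: depth = 1
'[' at pos 4: depth = 2
'[' at pos 8: depth = 3
'[' at pos 17: depth = 2
'[' at pos 23: depth = 3
'[' at pos 27: depth = 4
Maximum depth reached: 4

4


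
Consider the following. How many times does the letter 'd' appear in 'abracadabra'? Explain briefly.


Letter 'd' in 'abracadabra': found at position(s) 7 = 1 occurrence(s).

1


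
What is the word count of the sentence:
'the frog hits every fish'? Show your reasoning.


Split into words: the | frog | hits | every | fish = 5 words.

5


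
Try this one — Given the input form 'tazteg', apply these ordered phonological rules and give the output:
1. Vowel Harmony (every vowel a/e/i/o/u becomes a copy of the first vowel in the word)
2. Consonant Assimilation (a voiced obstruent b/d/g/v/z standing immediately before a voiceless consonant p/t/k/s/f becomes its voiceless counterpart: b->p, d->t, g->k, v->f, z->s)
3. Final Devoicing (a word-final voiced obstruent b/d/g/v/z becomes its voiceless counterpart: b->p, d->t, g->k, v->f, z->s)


Starting form: 'tazteg'
Rule 1: Vowel Harmony: all vowels become 'a' (matching first vowel). 'tazteg' -> 'taztag'
Rule 2: Consonant Assimilation: voiced obstruent before voiceless consonant becomes voiceless ('zt' -> 'st'). 'taztag' -> 'tastag'
Rule 3: Final Devoicing: word-final voiced obstruent 'g' becomes voiceless 'k'. 'tastag' -> 'tastak'
Final form: 'tastak'

tastak


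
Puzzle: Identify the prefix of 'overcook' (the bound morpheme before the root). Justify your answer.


The word 'overcook' = 'over' (prefix) + 'cook' (root). The prefix is 'over'.

over


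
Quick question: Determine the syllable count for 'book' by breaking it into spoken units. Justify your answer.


Break 'book' into syllables: book -> book = 1 syllable

1 syllable


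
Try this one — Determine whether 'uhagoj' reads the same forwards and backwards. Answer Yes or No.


Forward: 'uhagoj'
Reversed: 'jogahu'
They differ.

No


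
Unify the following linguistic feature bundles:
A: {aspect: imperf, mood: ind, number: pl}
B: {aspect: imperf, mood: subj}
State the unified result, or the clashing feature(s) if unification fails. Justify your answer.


Compare features:
aspect: A=imperf vs B=imperf -> unified: imperf
mood: A=ind vs B=subj -> CLASH
number: A=pl vs B=_ -> unified: pl
Clash detected on feature 'mood' (ind vs subj); unification fails.

CLASH on 'mood' (ind vs subj)


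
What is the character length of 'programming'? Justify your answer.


Spell out 'programming' and number each letter: p(1), r(2), o(3), g(4), r(5), a(6), m(7), m(8), i(9), n(10), g(11). Total: 11 letters.

11


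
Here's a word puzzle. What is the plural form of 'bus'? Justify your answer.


Apply rule: Add -es (sibilant/fricative ending). 'bus' becomes 'buses'.

buses


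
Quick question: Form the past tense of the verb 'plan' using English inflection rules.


Apply rule: Double final consonant and add -ed. 'plan' becomes 'planned'.

planned


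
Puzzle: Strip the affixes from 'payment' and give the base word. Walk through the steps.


Remove suffix '-ment' from 'payment' to get root 'pay'.

pay


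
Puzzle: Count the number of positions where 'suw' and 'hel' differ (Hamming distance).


Alignment:
Position 1: 's' vs 'h' = DIFFER
Position 2: 'u' vs 'e' = DIFFER
Position 3: 'w' vs 'l' = DIFFER
Total differences: 3

3


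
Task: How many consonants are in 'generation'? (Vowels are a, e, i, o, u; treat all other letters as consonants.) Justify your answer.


Consonants in 'generation': g, n, r, t, n = 5 consonants.

5


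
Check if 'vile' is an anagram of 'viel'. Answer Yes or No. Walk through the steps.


Sorted letters of 'vile': 'eilv'
Sorted letters of 'viel': 'eilv'
They match.

Yes


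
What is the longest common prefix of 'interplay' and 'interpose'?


Compare from the start: 6 characters match: 'interp'. Mismatch at position 7: 'l' vs 'o'.

interp


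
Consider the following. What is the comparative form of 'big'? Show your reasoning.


Apply comparative formation (double final consonant, add -er): 'big' -> 'bigger'.

bigger


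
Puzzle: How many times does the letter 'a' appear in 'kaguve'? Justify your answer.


Letter 'a' in 'kaguve': found at position(s) 2 = 1 occurrence(s).

1


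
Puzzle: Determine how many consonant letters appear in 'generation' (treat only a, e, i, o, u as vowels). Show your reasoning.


Consonants in 'generation': g, n, r, t, n = 5 consonants.

5


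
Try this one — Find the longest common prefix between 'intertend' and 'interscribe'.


Compare from the start: 5 characters match: 'inter'. Mismatch at position 6: 't' vs 's'.

inter


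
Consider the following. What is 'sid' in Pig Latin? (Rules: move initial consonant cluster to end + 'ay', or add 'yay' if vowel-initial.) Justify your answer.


'sid': move consonant cluster 's' to end and add 'ay': 'idsay'.

idsay


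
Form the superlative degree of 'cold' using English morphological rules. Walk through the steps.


Apply superlative formation (add -est): 'cold' -> 'coldest'.

coldest


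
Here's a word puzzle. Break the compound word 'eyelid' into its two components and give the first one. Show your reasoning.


Split 'eyelid' into 'eye' + 'lid'. The first part is 'eye'.

eye


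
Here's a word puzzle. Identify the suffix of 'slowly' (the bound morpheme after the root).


The word 'slowly' = 'slow' (root) + '-ly' (suffix). The suffix is '-ly'.

ly


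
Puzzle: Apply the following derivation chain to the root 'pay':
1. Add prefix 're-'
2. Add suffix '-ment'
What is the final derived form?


Step 1: Add prefix 're-' to 'pay' = 'repay'
Step 2: Add suffix '-ment' to 'repay' = 'repayment'

repayment


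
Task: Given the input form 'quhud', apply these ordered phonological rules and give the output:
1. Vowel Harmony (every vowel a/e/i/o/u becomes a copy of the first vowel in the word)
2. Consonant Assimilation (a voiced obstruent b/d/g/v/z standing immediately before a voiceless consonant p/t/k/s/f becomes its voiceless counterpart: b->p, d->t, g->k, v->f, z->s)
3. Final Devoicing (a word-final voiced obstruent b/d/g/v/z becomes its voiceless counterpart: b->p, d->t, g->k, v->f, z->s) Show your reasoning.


Starting form: 'quhud'
Rule 1: Vowel Harmony: all vowels already match. No change.
Rule 2: Consonant Assimilation: no voiced obstruent (b/d/g/v/z) stands immediately before a voiceless consonant (p/t/k/s/f). No change.
Rule 3: Final Devoicing: word-final voiced obstruent 'd' becomes voiceless 't'. 'quhud' -> 'quhut'
Final form: 'quhut'

quhut


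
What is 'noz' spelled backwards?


Reverse 'noz' character by character: 'zon'.

zon


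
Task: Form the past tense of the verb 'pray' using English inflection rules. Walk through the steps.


Apply rule: Add -ed. 'pray' becomes 'prayed'.

prayed


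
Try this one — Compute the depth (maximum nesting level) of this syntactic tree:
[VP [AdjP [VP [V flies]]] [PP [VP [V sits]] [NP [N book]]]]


Count bracket nesting levels:
'[' at pos 0: depth = 1
'[' at pos 4: depth = 2
'[' at pos 10: depth = 3
'[' at pos 14: depth = 4
'[' at pos 26: depth = 2
'[' at pos 30: depth = 3
'[' at pos 34: depth = 4
'[' at pos 44: depth = 3
'[' at pos 48: depth = 4
Maximum depth reached: 4

4


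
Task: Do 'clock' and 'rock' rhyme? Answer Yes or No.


Rime (stressed vowel + following sounds) of 'clock': -ock = /ɒk/
Rime of 'rock': -ock = /ɒk/
/ɒk/ and /ɒk/ are the same ending sound, so the words rhyme.

Yes


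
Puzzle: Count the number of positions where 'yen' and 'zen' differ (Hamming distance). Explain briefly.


Alignment:
Position 1: 'y' vs 'z' = DIFFER
Position 2: 'e' vs 'e' = match
Position 3: 'n' vs 'n' = match
Total differences: 1

1


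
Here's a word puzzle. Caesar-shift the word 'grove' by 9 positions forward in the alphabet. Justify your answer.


Shift each letter by 9: g -> p, r -> a, o -> x, v -> e, e -> n. Result: 'paxen'.

paxen


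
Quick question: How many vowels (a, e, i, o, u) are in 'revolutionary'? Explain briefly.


Vowels in 'revolutionary': e, o, u, i, o, a = 6 vowels.

6


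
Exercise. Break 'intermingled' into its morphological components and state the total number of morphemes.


Step 1: Identify prefix: 'inter' (meaning: between)
Step 2: Identify root: 'mingle'
Step 3: Identify suffix(es): 'ed'
Decomposition: inter- (prefix: between) + mingle (root) + -ed (suffix: past)
Total morphemes: 3

3 morphemes (inter- (prefix: between) + mingle (root) + -ed (suffix: past))


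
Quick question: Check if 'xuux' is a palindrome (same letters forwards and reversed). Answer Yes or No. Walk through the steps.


Forward: 'xuux'
Reversed: 'xuux'
They are identical.

Yes


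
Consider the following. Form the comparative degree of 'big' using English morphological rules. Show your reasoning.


Apply comparative formation (double final consonant, add -er): 'big' -> 'bigger'.

bigger


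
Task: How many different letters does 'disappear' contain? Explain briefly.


Unique letters in 'disappear': {a, d, e, i, p, r, s} = 7 distinct letters.

7


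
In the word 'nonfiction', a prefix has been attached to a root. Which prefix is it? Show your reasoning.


The word 'nonfiction' = 'non' (prefix) + 'fiction' (root). The prefix is 'non'.

non


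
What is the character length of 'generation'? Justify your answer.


Spell out 'generation' and number each letter: g(1), e(2), n(3), e(4), r(5), a(6), t(7), i(8), o(9), n(10). Total: 10 letters.

10


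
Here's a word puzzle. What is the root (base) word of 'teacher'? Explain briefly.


Remove suffix '-er' from 'teacher' to get root 'teach'.

teach


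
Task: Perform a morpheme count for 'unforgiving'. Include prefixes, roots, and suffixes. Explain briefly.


Decomposition: un- (prefix) + forgive (root) + -ing (suffix) = 3 morpheme(s)

3 morphemes


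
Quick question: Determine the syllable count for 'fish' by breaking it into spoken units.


Break 'fish' into syllables: fish -> fish = 1 syllable

1 syllable


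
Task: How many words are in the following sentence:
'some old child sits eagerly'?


Split into words: some | old | child | sits | eagerly = 5 words.

5


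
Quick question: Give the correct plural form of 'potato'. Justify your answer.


Apply rule: Add -es (consonant + o). 'potato' becomes 'potatoes'.

potatoes


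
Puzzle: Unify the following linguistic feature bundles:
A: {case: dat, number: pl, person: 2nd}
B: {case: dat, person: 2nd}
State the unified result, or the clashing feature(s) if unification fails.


Compare features:
case: A=dat vs B=dat -> unified: dat
number: A=pl vs B=_ -> unified: pl
person: A=2nd vs B=2nd -> unified: 2nd
No clashes found.

Unified: {case: dat, number: pl, person: 2nd}


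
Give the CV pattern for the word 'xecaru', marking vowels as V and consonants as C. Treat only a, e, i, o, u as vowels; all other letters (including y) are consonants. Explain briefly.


Letter mapping: x = C, e = V, c = C, a = V, r = C, u = V.

CVCVCV


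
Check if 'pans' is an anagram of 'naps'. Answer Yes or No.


Sorted letters of 'pans': 'anps'
Sorted letters of 'naps': 'anps'
They match.

Yes


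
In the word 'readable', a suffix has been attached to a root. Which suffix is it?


The word 'readable' = 'read' (root) + '-able' (suffix). The suffix is '-able'.

able


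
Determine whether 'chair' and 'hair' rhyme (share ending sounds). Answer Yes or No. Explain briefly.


Rime (stressed vowel + following sounds) of 'chair': -air = /ɛər/
Rime of 'hair': -air = /ɛər/
/ɛər/ and /ɛər/ are the same ending sound, so the words rhyme.

Yes


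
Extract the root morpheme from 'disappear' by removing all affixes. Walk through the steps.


Remove prefix 'dis' from 'disappear' to get root 'appear'.

appear


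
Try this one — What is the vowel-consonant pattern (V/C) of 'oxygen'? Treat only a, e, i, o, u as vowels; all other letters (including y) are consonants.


Letter mapping: o = V, x = C, y = C, g = C, e = V, n = C.

VCCCVC


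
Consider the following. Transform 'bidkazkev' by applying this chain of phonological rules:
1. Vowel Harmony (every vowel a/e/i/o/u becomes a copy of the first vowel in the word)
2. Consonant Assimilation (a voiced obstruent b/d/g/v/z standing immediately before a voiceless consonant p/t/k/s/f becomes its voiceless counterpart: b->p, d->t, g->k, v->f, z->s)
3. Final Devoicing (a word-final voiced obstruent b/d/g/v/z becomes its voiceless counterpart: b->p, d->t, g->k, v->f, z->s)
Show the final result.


Starting form: 'bidkazkev'
Rule 1: Vowel Harmony: all vowels become 'i' (matching first vowel). 'bidkazkev' -> 'bidkizkiv'
Rule 2: Consonant Assimilation: voiced obstruent before voiceless consonant becomes voiceless ('dk' -> 'tk', 'zk' -> 'sk'). 'bidkizkiv' -> 'bitkiskiv'
Rule 3: Final Devoicing: word-final voiced obstruent 'v' becomes voiceless 'f'. 'bitkiskiv' -> 'bitkiskif'
Final form: 'bitkiskif'

bitkiskif


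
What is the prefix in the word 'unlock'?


The word 'unlock' = 'un' (prefix) + 'lock' (root). The prefix is 'un'.

un


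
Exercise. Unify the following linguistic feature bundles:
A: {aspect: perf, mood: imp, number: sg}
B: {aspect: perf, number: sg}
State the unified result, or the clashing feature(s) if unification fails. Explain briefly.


Compare features:
aspect: A=perf vs B=perf -> unified: perf
mood: A=imp vs B=_ -> unified: imp
number: A=sg vs B=sg -> unified: sg
No clashes found.

Unified: {aspect: perf, mood: imp, number: sg}


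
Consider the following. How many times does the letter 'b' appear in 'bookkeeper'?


Letter 'b' in 'bookkeeper': found at position(s) 1 = 1 occurrence(s).

1


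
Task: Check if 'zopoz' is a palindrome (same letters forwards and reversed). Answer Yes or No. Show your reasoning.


Forward: 'zopoz'
Reversed: 'zopoz'
They are identical.

Yes


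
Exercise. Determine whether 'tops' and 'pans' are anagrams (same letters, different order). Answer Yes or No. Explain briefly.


Sorted letters of 'tops': 'opst'
Sorted letters of 'pans': 'anps'
They do not match.

No


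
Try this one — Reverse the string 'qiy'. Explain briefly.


Reverse 'qiy' character by character: 'yiq'.

yiq


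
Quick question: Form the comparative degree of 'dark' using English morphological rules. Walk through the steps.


Apply comparative formation (add -er): 'dark' -> 'darker'.

darker


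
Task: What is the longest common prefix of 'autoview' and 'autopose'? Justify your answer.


Compare from the start: 4 characters match: 'auto'. Mismatch at position 5: 'v' vs 'p'.

auto


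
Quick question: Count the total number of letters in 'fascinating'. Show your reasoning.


Spell out 'fascinating' and number each letter: f(1), a(2), s(3), c(4), i(5), n(6), a(7), t(8), i(9), n(10), g(11). Total: 11 letters.

11


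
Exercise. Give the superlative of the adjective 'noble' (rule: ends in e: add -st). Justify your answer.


Apply superlative formation (ends in e: add -st): 'noble' -> 'noblest'.

noblest


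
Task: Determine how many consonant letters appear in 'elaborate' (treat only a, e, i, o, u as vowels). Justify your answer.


Consonants in 'elaborate': l, b, r, t = 4 consonants.

4


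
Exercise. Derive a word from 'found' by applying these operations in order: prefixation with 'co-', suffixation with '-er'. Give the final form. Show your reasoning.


Step 1: Add prefix 'co-' to 'found' = 'cofound'
Step 2: Add suffix '-er' to 'cofound' = 'cofounder'

cofounder


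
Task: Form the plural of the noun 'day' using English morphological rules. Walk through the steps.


Apply rule: Add -s. 'day' becomes 'days'.

days


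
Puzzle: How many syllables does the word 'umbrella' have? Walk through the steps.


Break 'umbrella' into syllables: um-brel-la -> um | brel | la = 3 syllables

3 syllables
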